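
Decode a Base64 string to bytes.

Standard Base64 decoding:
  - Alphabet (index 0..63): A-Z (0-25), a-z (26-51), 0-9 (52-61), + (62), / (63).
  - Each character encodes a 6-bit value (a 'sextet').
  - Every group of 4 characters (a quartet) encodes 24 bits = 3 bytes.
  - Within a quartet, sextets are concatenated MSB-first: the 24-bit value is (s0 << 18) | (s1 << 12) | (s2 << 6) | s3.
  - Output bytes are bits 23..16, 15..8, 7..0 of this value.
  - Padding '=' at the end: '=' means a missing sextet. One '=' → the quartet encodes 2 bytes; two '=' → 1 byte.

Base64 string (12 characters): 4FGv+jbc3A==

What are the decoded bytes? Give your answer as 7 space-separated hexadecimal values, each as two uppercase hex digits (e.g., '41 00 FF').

Answer: E0 51 AF FA 36 DC DC

Derivation:
After char 0 ('4'=56): chars_in_quartet=1 acc=0x38 bytes_emitted=0
After char 1 ('F'=5): chars_in_quartet=2 acc=0xE05 bytes_emitted=0
After char 2 ('G'=6): chars_in_quartet=3 acc=0x38146 bytes_emitted=0
After char 3 ('v'=47): chars_in_quartet=4 acc=0xE051AF -> emit E0 51 AF, reset; bytes_emitted=3
After char 4 ('+'=62): chars_in_quartet=1 acc=0x3E bytes_emitted=3
After char 5 ('j'=35): chars_in_quartet=2 acc=0xFA3 bytes_emitted=3
After char 6 ('b'=27): chars_in_quartet=3 acc=0x3E8DB bytes_emitted=3
After char 7 ('c'=28): chars_in_quartet=4 acc=0xFA36DC -> emit FA 36 DC, reset; bytes_emitted=6
After char 8 ('3'=55): chars_in_quartet=1 acc=0x37 bytes_emitted=6
After char 9 ('A'=0): chars_in_quartet=2 acc=0xDC0 bytes_emitted=6
Padding '==': partial quartet acc=0xDC0 -> emit DC; bytes_emitted=7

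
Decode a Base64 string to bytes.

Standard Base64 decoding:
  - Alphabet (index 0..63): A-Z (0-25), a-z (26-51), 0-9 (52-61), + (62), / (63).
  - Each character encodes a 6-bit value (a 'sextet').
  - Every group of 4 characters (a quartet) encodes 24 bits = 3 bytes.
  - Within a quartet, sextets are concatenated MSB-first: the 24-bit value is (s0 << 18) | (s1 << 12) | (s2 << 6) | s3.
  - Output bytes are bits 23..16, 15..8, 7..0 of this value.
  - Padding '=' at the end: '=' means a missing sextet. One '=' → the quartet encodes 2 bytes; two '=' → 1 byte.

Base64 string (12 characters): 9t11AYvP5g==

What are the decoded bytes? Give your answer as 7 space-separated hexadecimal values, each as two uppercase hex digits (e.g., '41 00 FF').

After char 0 ('9'=61): chars_in_quartet=1 acc=0x3D bytes_emitted=0
After char 1 ('t'=45): chars_in_quartet=2 acc=0xF6D bytes_emitted=0
After char 2 ('1'=53): chars_in_quartet=3 acc=0x3DB75 bytes_emitted=0
After char 3 ('1'=53): chars_in_quartet=4 acc=0xF6DD75 -> emit F6 DD 75, reset; bytes_emitted=3
After char 4 ('A'=0): chars_in_quartet=1 acc=0x0 bytes_emitted=3
After char 5 ('Y'=24): chars_in_quartet=2 acc=0x18 bytes_emitted=3
After char 6 ('v'=47): chars_in_quartet=3 acc=0x62F bytes_emitted=3
After char 7 ('P'=15): chars_in_quartet=4 acc=0x18BCF -> emit 01 8B CF, reset; bytes_emitted=6
After char 8 ('5'=57): chars_in_quartet=1 acc=0x39 bytes_emitted=6
After char 9 ('g'=32): chars_in_quartet=2 acc=0xE60 bytes_emitted=6
Padding '==': partial quartet acc=0xE60 -> emit E6; bytes_emitted=7

Answer: F6 DD 75 01 8B CF E6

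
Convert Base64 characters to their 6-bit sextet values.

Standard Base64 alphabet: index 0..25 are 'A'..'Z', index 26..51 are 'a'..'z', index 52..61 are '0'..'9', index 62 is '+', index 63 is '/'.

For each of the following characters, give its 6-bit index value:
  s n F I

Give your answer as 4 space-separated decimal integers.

Answer: 44 39 5 8

Derivation:
's': a..z range, 26 + ord('s') − ord('a') = 44
'n': a..z range, 26 + ord('n') − ord('a') = 39
'F': A..Z range, ord('F') − ord('A') = 5
'I': A..Z range, ord('I') − ord('A') = 8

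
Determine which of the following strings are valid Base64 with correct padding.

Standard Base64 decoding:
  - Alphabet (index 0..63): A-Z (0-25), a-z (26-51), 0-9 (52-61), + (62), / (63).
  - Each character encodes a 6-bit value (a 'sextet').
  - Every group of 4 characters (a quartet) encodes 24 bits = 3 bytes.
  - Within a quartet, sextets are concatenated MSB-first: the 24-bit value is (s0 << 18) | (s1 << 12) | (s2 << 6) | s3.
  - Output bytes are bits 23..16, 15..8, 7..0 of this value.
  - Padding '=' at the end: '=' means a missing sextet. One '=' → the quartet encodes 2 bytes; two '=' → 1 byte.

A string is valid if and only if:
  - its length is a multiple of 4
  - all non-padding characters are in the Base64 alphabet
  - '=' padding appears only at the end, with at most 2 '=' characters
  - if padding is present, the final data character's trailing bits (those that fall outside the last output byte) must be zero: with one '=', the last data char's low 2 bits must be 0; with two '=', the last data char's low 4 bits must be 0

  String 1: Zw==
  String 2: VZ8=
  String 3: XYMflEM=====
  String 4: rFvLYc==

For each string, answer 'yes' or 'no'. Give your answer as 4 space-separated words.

String 1: 'Zw==' → valid
String 2: 'VZ8=' → valid
String 3: 'XYMflEM=====' → invalid (5 pad chars (max 2))
String 4: 'rFvLYc==' → invalid (bad trailing bits)

Answer: yes yes no no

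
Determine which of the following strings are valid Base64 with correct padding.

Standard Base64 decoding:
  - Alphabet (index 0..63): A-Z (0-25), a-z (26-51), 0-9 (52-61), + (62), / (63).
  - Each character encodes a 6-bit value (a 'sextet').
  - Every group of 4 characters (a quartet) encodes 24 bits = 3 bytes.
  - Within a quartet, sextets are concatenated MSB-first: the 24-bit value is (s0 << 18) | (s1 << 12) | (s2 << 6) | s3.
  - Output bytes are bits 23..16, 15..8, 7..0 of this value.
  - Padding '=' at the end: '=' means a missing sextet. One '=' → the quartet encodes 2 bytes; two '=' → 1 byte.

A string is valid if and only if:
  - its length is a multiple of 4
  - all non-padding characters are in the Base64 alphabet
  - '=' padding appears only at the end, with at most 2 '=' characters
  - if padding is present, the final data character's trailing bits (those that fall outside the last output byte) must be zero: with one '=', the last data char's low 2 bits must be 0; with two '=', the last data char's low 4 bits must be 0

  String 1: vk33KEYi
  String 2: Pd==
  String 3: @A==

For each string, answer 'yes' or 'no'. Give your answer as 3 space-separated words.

String 1: 'vk33KEYi' → valid
String 2: 'Pd==' → invalid (bad trailing bits)
String 3: '@A==' → invalid (bad char(s): ['@'])

Answer: yes no no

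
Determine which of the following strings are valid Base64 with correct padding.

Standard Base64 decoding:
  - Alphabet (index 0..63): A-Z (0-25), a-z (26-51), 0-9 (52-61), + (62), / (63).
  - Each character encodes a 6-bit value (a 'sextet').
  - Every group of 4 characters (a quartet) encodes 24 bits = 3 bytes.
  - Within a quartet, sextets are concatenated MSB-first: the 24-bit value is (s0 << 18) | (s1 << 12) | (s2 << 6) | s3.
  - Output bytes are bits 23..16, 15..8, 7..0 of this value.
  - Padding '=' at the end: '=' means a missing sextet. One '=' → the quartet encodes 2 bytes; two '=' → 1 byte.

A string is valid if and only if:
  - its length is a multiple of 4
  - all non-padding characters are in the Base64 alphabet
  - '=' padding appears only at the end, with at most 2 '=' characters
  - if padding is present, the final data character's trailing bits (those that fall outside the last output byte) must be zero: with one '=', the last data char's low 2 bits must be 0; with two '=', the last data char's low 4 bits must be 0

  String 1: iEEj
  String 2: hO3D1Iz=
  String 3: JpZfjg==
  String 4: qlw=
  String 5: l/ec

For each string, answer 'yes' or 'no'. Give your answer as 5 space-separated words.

Answer: yes no yes yes yes

Derivation:
String 1: 'iEEj' → valid
String 2: 'hO3D1Iz=' → invalid (bad trailing bits)
String 3: 'JpZfjg==' → valid
String 4: 'qlw=' → valid
String 5: 'l/ec' → valid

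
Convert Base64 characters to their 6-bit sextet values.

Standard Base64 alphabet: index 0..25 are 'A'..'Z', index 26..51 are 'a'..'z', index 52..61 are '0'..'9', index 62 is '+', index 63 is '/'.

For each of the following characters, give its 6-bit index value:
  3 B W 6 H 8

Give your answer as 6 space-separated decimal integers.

Answer: 55 1 22 58 7 60

Derivation:
'3': 0..9 range, 52 + ord('3') − ord('0') = 55
'B': A..Z range, ord('B') − ord('A') = 1
'W': A..Z range, ord('W') − ord('A') = 22
'6': 0..9 range, 52 + ord('6') − ord('0') = 58
'H': A..Z range, ord('H') − ord('A') = 7
'8': 0..9 range, 52 + ord('8') − ord('0') = 60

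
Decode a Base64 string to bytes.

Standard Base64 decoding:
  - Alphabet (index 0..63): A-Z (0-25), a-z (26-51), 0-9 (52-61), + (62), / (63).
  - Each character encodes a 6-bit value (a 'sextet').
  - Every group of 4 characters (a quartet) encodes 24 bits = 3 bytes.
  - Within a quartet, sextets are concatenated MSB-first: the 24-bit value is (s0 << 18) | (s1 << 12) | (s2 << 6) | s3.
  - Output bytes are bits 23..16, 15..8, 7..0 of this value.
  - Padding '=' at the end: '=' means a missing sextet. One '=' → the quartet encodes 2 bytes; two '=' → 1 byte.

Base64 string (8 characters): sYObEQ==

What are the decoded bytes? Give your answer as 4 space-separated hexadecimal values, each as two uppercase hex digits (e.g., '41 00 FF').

Answer: B1 83 9B 11

Derivation:
After char 0 ('s'=44): chars_in_quartet=1 acc=0x2C bytes_emitted=0
After char 1 ('Y'=24): chars_in_quartet=2 acc=0xB18 bytes_emitted=0
After char 2 ('O'=14): chars_in_quartet=3 acc=0x2C60E bytes_emitted=0
After char 3 ('b'=27): chars_in_quartet=4 acc=0xB1839B -> emit B1 83 9B, reset; bytes_emitted=3
After char 4 ('E'=4): chars_in_quartet=1 acc=0x4 bytes_emitted=3
After char 5 ('Q'=16): chars_in_quartet=2 acc=0x110 bytes_emitted=3
Padding '==': partial quartet acc=0x110 -> emit 11; bytes_emitted=4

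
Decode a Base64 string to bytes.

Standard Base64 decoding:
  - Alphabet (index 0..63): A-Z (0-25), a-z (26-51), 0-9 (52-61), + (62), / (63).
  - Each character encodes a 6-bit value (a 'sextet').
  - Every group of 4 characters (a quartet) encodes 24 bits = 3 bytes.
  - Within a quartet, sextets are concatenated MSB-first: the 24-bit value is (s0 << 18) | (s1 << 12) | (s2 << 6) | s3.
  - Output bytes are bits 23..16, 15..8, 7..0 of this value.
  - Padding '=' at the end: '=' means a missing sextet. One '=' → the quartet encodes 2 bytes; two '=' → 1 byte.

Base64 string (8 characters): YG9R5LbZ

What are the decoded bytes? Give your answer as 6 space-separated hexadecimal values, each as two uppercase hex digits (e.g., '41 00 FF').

After char 0 ('Y'=24): chars_in_quartet=1 acc=0x18 bytes_emitted=0
After char 1 ('G'=6): chars_in_quartet=2 acc=0x606 bytes_emitted=0
After char 2 ('9'=61): chars_in_quartet=3 acc=0x181BD bytes_emitted=0
After char 3 ('R'=17): chars_in_quartet=4 acc=0x606F51 -> emit 60 6F 51, reset; bytes_emitted=3
After char 4 ('5'=57): chars_in_quartet=1 acc=0x39 bytes_emitted=3
After char 5 ('L'=11): chars_in_quartet=2 acc=0xE4B bytes_emitted=3
After char 6 ('b'=27): chars_in_quartet=3 acc=0x392DB bytes_emitted=3
After char 7 ('Z'=25): chars_in_quartet=4 acc=0xE4B6D9 -> emit E4 B6 D9, reset; bytes_emitted=6

Answer: 60 6F 51 E4 B6 D9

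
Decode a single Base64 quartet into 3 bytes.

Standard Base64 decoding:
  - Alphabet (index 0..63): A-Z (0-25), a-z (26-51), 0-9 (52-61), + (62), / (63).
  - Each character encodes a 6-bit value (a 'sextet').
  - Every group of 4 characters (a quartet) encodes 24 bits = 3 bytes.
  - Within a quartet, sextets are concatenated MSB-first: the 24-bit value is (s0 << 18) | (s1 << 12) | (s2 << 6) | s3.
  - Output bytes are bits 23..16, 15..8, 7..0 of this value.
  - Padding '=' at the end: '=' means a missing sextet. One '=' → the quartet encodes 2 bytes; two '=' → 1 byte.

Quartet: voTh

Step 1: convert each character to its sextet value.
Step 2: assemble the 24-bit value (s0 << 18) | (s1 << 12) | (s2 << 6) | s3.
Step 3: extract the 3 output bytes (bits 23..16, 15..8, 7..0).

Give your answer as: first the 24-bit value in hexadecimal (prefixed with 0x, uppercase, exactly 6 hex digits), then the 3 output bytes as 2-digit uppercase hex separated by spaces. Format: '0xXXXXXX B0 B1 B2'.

Answer: 0xBE84E1 BE 84 E1

Derivation:
Sextets: v=47, o=40, T=19, h=33
24-bit: (47<<18) | (40<<12) | (19<<6) | 33
      = 0xBC0000 | 0x028000 | 0x0004C0 | 0x000021
      = 0xBE84E1
Bytes: (v>>16)&0xFF=BE, (v>>8)&0xFF=84, v&0xFF=E1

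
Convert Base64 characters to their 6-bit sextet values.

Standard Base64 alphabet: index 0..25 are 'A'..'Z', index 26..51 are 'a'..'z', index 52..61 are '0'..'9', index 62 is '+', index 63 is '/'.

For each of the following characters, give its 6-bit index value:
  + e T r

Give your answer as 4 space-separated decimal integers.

Answer: 62 30 19 43

Derivation:
'+': index 62
'e': a..z range, 26 + ord('e') − ord('a') = 30
'T': A..Z range, ord('T') − ord('A') = 19
'r': a..z range, 26 + ord('r') − ord('a') = 43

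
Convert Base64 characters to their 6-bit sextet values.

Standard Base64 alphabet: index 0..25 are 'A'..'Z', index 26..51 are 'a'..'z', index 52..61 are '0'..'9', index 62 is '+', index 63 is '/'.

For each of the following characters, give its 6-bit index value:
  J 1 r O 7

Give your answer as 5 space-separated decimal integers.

'J': A..Z range, ord('J') − ord('A') = 9
'1': 0..9 range, 52 + ord('1') − ord('0') = 53
'r': a..z range, 26 + ord('r') − ord('a') = 43
'O': A..Z range, ord('O') − ord('A') = 14
'7': 0..9 range, 52 + ord('7') − ord('0') = 59

Answer: 9 53 43 14 59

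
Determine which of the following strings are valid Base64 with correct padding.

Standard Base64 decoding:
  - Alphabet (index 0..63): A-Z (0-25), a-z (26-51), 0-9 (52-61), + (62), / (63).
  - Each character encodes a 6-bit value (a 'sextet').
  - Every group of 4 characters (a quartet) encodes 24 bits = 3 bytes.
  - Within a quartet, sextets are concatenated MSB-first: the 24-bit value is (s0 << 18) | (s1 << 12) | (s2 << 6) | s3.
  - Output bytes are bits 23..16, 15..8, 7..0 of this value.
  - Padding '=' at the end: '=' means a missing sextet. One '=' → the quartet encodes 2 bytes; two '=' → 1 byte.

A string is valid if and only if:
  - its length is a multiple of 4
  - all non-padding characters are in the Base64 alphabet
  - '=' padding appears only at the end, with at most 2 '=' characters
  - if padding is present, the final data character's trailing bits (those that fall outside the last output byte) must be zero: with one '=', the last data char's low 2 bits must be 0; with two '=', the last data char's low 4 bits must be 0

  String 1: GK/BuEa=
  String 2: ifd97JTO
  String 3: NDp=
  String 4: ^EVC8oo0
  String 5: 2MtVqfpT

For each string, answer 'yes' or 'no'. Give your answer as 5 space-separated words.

String 1: 'GK/BuEa=' → invalid (bad trailing bits)
String 2: 'ifd97JTO' → valid
String 3: 'NDp=' → invalid (bad trailing bits)
String 4: '^EVC8oo0' → invalid (bad char(s): ['^'])
String 5: '2MtVqfpT' → valid

Answer: no yes no no yes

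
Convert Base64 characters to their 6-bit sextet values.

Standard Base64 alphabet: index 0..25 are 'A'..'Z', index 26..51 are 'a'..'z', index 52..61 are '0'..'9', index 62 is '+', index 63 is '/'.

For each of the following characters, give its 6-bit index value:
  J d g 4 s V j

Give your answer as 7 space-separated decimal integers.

'J': A..Z range, ord('J') − ord('A') = 9
'd': a..z range, 26 + ord('d') − ord('a') = 29
'g': a..z range, 26 + ord('g') − ord('a') = 32
'4': 0..9 range, 52 + ord('4') − ord('0') = 56
's': a..z range, 26 + ord('s') − ord('a') = 44
'V': A..Z range, ord('V') − ord('A') = 21
'j': a..z range, 26 + ord('j') − ord('a') = 35

Answer: 9 29 32 56 44 21 35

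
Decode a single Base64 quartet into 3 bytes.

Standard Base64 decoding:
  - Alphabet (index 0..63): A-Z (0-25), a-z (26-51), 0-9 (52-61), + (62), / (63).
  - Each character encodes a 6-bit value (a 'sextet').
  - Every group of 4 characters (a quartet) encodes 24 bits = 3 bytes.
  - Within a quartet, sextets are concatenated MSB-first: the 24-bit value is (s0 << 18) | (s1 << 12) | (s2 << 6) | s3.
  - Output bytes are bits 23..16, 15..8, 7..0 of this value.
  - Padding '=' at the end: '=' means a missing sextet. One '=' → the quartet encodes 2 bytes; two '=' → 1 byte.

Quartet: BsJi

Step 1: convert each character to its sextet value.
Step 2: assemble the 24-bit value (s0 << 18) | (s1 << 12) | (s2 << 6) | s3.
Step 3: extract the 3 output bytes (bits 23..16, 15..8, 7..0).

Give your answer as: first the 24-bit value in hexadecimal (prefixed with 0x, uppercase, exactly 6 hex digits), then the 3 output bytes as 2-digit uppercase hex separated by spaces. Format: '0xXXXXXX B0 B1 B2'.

Answer: 0x06C262 06 C2 62

Derivation:
Sextets: B=1, s=44, J=9, i=34
24-bit: (1<<18) | (44<<12) | (9<<6) | 34
      = 0x040000 | 0x02C000 | 0x000240 | 0x000022
      = 0x06C262
Bytes: (v>>16)&0xFF=06, (v>>8)&0xFF=C2, v&0xFF=62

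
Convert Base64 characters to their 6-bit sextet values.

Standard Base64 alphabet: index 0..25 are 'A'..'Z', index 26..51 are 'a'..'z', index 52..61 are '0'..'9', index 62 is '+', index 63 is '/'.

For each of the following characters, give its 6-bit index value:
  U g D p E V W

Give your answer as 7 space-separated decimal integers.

'U': A..Z range, ord('U') − ord('A') = 20
'g': a..z range, 26 + ord('g') − ord('a') = 32
'D': A..Z range, ord('D') − ord('A') = 3
'p': a..z range, 26 + ord('p') − ord('a') = 41
'E': A..Z range, ord('E') − ord('A') = 4
'V': A..Z range, ord('V') − ord('A') = 21
'W': A..Z range, ord('W') − ord('A') = 22

Answer: 20 32 3 41 4 21 22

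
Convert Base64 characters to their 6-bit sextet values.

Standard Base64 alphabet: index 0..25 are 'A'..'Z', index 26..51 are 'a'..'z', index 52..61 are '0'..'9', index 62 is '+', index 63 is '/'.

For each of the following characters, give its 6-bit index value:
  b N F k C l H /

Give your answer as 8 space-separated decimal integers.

'b': a..z range, 26 + ord('b') − ord('a') = 27
'N': A..Z range, ord('N') − ord('A') = 13
'F': A..Z range, ord('F') − ord('A') = 5
'k': a..z range, 26 + ord('k') − ord('a') = 36
'C': A..Z range, ord('C') − ord('A') = 2
'l': a..z range, 26 + ord('l') − ord('a') = 37
'H': A..Z range, ord('H') − ord('A') = 7
'/': index 63

Answer: 27 13 5 36 2 37 7 63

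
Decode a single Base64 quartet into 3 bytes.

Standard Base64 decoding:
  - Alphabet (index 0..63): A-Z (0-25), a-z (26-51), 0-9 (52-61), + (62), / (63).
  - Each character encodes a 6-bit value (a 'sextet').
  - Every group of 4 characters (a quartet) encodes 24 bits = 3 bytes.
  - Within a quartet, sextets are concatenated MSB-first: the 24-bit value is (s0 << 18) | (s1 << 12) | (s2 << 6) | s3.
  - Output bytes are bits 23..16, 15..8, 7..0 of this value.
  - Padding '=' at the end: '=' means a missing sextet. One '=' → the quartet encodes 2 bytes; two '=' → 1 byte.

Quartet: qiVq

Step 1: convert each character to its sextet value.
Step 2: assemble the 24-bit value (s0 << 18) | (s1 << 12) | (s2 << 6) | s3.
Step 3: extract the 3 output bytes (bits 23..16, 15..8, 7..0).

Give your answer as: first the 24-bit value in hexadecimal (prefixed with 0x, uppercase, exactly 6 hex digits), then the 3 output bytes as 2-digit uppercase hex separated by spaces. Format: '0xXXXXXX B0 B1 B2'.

Answer: 0xAA256A AA 25 6A

Derivation:
Sextets: q=42, i=34, V=21, q=42
24-bit: (42<<18) | (34<<12) | (21<<6) | 42
      = 0xA80000 | 0x022000 | 0x000540 | 0x00002A
      = 0xAA256A
Bytes: (v>>16)&0xFF=AA, (v>>8)&0xFF=25, v&0xFF=6A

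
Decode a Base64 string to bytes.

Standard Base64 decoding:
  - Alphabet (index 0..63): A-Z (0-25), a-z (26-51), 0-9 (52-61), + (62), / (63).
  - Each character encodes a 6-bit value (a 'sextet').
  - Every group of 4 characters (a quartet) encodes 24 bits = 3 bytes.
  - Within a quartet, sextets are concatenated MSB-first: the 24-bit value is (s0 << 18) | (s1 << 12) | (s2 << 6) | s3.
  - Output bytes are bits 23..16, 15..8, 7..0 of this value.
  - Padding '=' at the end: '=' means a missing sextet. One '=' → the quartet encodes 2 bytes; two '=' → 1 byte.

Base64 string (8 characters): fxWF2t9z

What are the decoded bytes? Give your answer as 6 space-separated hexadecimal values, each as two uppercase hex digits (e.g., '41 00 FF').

After char 0 ('f'=31): chars_in_quartet=1 acc=0x1F bytes_emitted=0
After char 1 ('x'=49): chars_in_quartet=2 acc=0x7F1 bytes_emitted=0
After char 2 ('W'=22): chars_in_quartet=3 acc=0x1FC56 bytes_emitted=0
After char 3 ('F'=5): chars_in_quartet=4 acc=0x7F1585 -> emit 7F 15 85, reset; bytes_emitted=3
After char 4 ('2'=54): chars_in_quartet=1 acc=0x36 bytes_emitted=3
After char 5 ('t'=45): chars_in_quartet=2 acc=0xDAD bytes_emitted=3
After char 6 ('9'=61): chars_in_quartet=3 acc=0x36B7D bytes_emitted=3
After char 7 ('z'=51): chars_in_quartet=4 acc=0xDADF73 -> emit DA DF 73, reset; bytes_emitted=6

Answer: 7F 15 85 DA DF 73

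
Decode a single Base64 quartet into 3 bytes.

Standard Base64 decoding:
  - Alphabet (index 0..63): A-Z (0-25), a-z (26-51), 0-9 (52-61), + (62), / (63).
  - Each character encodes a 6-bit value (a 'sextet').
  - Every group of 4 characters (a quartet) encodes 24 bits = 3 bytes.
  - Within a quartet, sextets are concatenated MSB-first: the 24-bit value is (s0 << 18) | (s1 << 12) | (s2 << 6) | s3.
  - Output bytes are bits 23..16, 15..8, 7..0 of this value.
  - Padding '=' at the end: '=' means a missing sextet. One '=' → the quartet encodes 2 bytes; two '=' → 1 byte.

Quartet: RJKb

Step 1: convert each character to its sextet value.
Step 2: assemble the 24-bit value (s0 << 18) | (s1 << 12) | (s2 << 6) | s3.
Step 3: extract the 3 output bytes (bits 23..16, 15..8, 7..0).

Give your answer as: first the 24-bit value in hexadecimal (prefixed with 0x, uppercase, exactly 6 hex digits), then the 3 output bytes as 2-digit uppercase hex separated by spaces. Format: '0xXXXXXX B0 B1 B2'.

Answer: 0x44929B 44 92 9B

Derivation:
Sextets: R=17, J=9, K=10, b=27
24-bit: (17<<18) | (9<<12) | (10<<6) | 27
      = 0x440000 | 0x009000 | 0x000280 | 0x00001B
      = 0x44929B
Bytes: (v>>16)&0xFF=44, (v>>8)&0xFF=92, v&0xFF=9B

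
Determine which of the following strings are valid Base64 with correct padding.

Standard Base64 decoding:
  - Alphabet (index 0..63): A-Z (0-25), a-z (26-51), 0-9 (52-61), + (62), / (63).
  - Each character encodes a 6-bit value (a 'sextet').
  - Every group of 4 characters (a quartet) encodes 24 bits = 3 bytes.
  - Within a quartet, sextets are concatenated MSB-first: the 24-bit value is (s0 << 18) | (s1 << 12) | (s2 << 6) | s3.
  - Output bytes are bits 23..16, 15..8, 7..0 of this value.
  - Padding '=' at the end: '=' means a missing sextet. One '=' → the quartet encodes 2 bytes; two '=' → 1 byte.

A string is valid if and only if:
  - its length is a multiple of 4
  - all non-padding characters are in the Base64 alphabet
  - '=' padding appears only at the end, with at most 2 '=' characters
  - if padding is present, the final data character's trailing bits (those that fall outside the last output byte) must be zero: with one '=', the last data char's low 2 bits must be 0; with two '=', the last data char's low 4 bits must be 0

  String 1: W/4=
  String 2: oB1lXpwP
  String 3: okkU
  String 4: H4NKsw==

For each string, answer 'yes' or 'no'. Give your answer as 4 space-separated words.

String 1: 'W/4=' → valid
String 2: 'oB1lXpwP' → valid
String 3: 'okkU' → valid
String 4: 'H4NKsw==' → valid

Answer: yes yes yes yes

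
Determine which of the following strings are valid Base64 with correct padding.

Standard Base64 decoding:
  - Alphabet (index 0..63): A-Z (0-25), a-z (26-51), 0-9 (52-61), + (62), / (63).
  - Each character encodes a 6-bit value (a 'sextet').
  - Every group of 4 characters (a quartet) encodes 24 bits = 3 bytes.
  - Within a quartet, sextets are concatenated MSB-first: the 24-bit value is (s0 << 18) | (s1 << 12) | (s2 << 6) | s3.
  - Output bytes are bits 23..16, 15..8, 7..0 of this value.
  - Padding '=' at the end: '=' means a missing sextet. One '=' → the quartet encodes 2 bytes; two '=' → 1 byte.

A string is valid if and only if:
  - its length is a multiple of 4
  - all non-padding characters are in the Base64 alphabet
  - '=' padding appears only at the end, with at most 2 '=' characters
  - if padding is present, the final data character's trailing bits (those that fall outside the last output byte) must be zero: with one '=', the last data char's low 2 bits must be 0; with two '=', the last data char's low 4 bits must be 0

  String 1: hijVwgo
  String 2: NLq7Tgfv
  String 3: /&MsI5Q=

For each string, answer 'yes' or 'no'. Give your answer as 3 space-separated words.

Answer: no yes no

Derivation:
String 1: 'hijVwgo' → invalid (len=7 not mult of 4)
String 2: 'NLq7Tgfv' → valid
String 3: '/&MsI5Q=' → invalid (bad char(s): ['&'])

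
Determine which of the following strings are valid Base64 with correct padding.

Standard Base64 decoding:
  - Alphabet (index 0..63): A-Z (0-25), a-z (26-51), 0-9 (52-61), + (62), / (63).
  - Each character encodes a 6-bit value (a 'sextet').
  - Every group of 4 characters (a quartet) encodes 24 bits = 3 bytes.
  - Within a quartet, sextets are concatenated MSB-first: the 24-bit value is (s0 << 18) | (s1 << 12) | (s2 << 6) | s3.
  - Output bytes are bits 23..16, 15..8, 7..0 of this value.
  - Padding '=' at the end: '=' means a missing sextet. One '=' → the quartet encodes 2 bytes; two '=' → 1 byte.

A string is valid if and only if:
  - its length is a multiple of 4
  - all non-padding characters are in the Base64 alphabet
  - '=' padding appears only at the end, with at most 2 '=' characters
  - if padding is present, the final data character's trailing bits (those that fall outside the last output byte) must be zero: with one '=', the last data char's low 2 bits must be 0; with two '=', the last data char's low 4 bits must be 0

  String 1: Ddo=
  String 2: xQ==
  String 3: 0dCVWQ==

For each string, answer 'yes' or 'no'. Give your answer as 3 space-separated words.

String 1: 'Ddo=' → valid
String 2: 'xQ==' → valid
String 3: '0dCVWQ==' → valid

Answer: yes yes yes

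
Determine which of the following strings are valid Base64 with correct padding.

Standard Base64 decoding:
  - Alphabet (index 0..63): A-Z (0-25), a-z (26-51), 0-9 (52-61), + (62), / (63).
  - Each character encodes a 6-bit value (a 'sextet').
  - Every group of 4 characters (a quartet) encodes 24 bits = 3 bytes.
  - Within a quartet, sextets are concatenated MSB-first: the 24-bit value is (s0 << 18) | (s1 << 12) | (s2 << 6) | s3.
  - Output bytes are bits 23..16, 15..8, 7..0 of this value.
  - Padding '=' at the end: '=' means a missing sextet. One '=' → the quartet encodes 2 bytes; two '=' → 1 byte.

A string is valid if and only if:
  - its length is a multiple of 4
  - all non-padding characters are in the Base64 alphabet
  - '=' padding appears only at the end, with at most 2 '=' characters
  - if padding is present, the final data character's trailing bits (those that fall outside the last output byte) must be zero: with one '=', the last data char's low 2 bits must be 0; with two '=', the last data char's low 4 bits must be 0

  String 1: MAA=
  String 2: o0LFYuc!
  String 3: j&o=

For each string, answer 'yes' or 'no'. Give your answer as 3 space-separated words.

Answer: yes no no

Derivation:
String 1: 'MAA=' → valid
String 2: 'o0LFYuc!' → invalid (bad char(s): ['!'])
String 3: 'j&o=' → invalid (bad char(s): ['&'])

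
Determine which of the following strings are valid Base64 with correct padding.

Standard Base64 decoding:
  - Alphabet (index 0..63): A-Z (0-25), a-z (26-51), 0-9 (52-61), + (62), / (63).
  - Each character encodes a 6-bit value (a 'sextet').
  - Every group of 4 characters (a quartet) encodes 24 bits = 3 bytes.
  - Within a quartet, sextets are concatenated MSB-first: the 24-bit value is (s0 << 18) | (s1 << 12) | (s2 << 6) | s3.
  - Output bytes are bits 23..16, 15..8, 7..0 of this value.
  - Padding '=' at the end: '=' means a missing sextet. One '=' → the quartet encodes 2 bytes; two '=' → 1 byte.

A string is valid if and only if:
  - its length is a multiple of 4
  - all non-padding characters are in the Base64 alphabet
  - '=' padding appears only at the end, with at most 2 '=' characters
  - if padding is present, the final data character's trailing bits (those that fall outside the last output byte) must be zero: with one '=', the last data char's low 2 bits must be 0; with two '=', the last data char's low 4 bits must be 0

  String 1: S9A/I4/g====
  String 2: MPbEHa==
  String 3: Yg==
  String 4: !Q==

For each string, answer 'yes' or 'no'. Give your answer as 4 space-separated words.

String 1: 'S9A/I4/g====' → invalid (4 pad chars (max 2))
String 2: 'MPbEHa==' → invalid (bad trailing bits)
String 3: 'Yg==' → valid
String 4: '!Q==' → invalid (bad char(s): ['!'])

Answer: no no yes no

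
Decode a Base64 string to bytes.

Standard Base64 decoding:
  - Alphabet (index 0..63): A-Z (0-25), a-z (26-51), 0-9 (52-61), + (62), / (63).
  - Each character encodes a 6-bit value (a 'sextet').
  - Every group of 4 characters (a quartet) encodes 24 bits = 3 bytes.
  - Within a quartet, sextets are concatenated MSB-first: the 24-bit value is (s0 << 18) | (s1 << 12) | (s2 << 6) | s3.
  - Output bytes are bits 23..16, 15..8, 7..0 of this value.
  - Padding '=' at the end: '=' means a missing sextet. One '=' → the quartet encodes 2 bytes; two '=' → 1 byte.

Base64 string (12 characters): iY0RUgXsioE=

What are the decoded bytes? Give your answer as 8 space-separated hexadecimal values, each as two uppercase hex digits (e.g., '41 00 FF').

After char 0 ('i'=34): chars_in_quartet=1 acc=0x22 bytes_emitted=0
After char 1 ('Y'=24): chars_in_quartet=2 acc=0x898 bytes_emitted=0
After char 2 ('0'=52): chars_in_quartet=3 acc=0x22634 bytes_emitted=0
After char 3 ('R'=17): chars_in_quartet=4 acc=0x898D11 -> emit 89 8D 11, reset; bytes_emitted=3
After char 4 ('U'=20): chars_in_quartet=1 acc=0x14 bytes_emitted=3
After char 5 ('g'=32): chars_in_quartet=2 acc=0x520 bytes_emitted=3
After char 6 ('X'=23): chars_in_quartet=3 acc=0x14817 bytes_emitted=3
After char 7 ('s'=44): chars_in_quartet=4 acc=0x5205EC -> emit 52 05 EC, reset; bytes_emitted=6
After char 8 ('i'=34): chars_in_quartet=1 acc=0x22 bytes_emitted=6
After char 9 ('o'=40): chars_in_quartet=2 acc=0x8A8 bytes_emitted=6
After char 10 ('E'=4): chars_in_quartet=3 acc=0x22A04 bytes_emitted=6
Padding '=': partial quartet acc=0x22A04 -> emit 8A 81; bytes_emitted=8

Answer: 89 8D 11 52 05 EC 8A 81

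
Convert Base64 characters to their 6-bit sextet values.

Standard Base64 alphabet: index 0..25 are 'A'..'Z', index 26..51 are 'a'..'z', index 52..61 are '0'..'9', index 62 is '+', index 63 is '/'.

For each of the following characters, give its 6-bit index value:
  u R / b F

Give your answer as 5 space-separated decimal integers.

Answer: 46 17 63 27 5

Derivation:
'u': a..z range, 26 + ord('u') − ord('a') = 46
'R': A..Z range, ord('R') − ord('A') = 17
'/': index 63
'b': a..z range, 26 + ord('b') − ord('a') = 27
'F': A..Z range, ord('F') − ord('A') = 5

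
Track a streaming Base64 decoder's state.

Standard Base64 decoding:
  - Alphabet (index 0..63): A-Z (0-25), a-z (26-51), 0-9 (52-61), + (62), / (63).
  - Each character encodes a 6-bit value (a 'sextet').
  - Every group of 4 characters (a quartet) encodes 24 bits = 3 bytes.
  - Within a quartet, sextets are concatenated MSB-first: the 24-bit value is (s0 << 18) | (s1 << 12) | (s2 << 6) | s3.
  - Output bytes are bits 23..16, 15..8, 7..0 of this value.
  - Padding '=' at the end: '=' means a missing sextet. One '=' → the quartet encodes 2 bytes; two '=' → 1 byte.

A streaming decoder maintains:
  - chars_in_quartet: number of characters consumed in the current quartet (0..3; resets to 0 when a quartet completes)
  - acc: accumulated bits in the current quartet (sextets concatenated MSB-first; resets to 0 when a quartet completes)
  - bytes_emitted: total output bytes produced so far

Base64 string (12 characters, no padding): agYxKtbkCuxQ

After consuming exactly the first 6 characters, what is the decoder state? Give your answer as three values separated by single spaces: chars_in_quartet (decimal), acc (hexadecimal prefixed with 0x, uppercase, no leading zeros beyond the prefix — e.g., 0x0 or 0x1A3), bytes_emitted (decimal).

After char 0 ('a'=26): chars_in_quartet=1 acc=0x1A bytes_emitted=0
After char 1 ('g'=32): chars_in_quartet=2 acc=0x6A0 bytes_emitted=0
After char 2 ('Y'=24): chars_in_quartet=3 acc=0x1A818 bytes_emitted=0
After char 3 ('x'=49): chars_in_quartet=4 acc=0x6A0631 -> emit 6A 06 31, reset; bytes_emitted=3
After char 4 ('K'=10): chars_in_quartet=1 acc=0xA bytes_emitted=3
After char 5 ('t'=45): chars_in_quartet=2 acc=0x2AD bytes_emitted=3

Answer: 2 0x2AD 3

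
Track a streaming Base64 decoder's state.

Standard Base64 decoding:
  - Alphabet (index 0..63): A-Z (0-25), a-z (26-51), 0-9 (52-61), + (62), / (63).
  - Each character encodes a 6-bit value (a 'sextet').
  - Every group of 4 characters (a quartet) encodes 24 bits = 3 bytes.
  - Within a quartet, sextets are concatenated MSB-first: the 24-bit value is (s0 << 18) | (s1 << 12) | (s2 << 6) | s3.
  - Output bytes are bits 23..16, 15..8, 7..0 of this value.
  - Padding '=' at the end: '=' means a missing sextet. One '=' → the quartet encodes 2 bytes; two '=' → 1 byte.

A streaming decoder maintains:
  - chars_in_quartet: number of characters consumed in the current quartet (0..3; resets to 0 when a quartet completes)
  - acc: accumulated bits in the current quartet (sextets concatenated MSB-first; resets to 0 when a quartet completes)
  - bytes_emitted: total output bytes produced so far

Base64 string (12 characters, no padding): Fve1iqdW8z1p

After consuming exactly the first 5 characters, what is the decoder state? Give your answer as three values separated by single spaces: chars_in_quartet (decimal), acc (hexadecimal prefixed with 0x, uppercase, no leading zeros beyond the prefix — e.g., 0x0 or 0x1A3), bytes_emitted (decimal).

Answer: 1 0x22 3

Derivation:
After char 0 ('F'=5): chars_in_quartet=1 acc=0x5 bytes_emitted=0
After char 1 ('v'=47): chars_in_quartet=2 acc=0x16F bytes_emitted=0
After char 2 ('e'=30): chars_in_quartet=3 acc=0x5BDE bytes_emitted=0
After char 3 ('1'=53): chars_in_quartet=4 acc=0x16F7B5 -> emit 16 F7 B5, reset; bytes_emitted=3
After char 4 ('i'=34): chars_in_quartet=1 acc=0x22 bytes_emitted=3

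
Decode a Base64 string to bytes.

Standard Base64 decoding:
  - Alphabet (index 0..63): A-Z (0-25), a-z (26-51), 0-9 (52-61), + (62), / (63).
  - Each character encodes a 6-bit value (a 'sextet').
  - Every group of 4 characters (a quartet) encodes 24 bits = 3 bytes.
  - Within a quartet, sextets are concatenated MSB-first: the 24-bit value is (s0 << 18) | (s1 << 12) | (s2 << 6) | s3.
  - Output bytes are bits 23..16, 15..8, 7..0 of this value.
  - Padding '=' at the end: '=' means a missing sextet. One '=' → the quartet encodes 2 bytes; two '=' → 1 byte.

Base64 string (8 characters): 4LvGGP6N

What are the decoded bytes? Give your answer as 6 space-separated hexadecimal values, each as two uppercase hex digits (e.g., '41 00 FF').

After char 0 ('4'=56): chars_in_quartet=1 acc=0x38 bytes_emitted=0
After char 1 ('L'=11): chars_in_quartet=2 acc=0xE0B bytes_emitted=0
After char 2 ('v'=47): chars_in_quartet=3 acc=0x382EF bytes_emitted=0
After char 3 ('G'=6): chars_in_quartet=4 acc=0xE0BBC6 -> emit E0 BB C6, reset; bytes_emitted=3
After char 4 ('G'=6): chars_in_quartet=1 acc=0x6 bytes_emitted=3
After char 5 ('P'=15): chars_in_quartet=2 acc=0x18F bytes_emitted=3
After char 6 ('6'=58): chars_in_quartet=3 acc=0x63FA bytes_emitted=3
After char 7 ('N'=13): chars_in_quartet=4 acc=0x18FE8D -> emit 18 FE 8D, reset; bytes_emitted=6

Answer: E0 BB C6 18 FE 8D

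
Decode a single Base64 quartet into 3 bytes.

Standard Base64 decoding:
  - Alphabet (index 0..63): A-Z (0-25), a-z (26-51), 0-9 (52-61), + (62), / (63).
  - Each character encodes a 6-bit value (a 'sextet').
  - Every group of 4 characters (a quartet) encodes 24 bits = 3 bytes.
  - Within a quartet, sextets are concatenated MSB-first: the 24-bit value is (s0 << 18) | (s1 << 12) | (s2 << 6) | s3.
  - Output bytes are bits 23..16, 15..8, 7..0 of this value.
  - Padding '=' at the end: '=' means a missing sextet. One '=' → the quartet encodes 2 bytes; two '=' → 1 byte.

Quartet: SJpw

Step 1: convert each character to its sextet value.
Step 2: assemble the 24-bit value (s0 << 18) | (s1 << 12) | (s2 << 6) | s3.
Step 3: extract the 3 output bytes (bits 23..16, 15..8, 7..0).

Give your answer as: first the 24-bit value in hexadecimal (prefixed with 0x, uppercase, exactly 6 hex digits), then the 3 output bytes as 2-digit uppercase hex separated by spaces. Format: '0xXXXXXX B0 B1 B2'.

Sextets: S=18, J=9, p=41, w=48
24-bit: (18<<18) | (9<<12) | (41<<6) | 48
      = 0x480000 | 0x009000 | 0x000A40 | 0x000030
      = 0x489A70
Bytes: (v>>16)&0xFF=48, (v>>8)&0xFF=9A, v&0xFF=70

Answer: 0x489A70 48 9A 70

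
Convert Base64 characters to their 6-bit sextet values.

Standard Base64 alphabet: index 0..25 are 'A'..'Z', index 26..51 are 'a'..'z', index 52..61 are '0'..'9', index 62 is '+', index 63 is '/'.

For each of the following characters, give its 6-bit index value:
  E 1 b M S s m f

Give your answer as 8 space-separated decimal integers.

Answer: 4 53 27 12 18 44 38 31

Derivation:
'E': A..Z range, ord('E') − ord('A') = 4
'1': 0..9 range, 52 + ord('1') − ord('0') = 53
'b': a..z range, 26 + ord('b') − ord('a') = 27
'M': A..Z range, ord('M') − ord('A') = 12
'S': A..Z range, ord('S') − ord('A') = 18
's': a..z range, 26 + ord('s') − ord('a') = 44
'm': a..z range, 26 + ord('m') − ord('a') = 38
'f': a..z range, 26 + ord('f') − ord('a') = 31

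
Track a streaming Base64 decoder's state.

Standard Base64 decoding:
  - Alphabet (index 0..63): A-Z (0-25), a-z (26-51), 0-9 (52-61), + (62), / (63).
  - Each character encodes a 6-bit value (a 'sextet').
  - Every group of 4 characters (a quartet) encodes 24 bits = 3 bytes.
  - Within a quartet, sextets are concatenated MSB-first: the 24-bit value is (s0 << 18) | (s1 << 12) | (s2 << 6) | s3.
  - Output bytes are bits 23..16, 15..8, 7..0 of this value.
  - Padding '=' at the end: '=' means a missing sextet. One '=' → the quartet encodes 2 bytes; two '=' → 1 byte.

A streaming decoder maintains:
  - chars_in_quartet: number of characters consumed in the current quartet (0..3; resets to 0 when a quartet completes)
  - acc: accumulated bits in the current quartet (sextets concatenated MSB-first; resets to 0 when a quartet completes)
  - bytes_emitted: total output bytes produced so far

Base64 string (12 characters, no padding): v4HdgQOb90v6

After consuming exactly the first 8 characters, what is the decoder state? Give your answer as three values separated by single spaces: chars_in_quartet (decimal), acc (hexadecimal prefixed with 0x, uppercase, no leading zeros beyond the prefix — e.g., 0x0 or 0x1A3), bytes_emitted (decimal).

After char 0 ('v'=47): chars_in_quartet=1 acc=0x2F bytes_emitted=0
After char 1 ('4'=56): chars_in_quartet=2 acc=0xBF8 bytes_emitted=0
After char 2 ('H'=7): chars_in_quartet=3 acc=0x2FE07 bytes_emitted=0
After char 3 ('d'=29): chars_in_quartet=4 acc=0xBF81DD -> emit BF 81 DD, reset; bytes_emitted=3
After char 4 ('g'=32): chars_in_quartet=1 acc=0x20 bytes_emitted=3
After char 5 ('Q'=16): chars_in_quartet=2 acc=0x810 bytes_emitted=3
After char 6 ('O'=14): chars_in_quartet=3 acc=0x2040E bytes_emitted=3
After char 7 ('b'=27): chars_in_quartet=4 acc=0x81039B -> emit 81 03 9B, reset; bytes_emitted=6

Answer: 0 0x0 6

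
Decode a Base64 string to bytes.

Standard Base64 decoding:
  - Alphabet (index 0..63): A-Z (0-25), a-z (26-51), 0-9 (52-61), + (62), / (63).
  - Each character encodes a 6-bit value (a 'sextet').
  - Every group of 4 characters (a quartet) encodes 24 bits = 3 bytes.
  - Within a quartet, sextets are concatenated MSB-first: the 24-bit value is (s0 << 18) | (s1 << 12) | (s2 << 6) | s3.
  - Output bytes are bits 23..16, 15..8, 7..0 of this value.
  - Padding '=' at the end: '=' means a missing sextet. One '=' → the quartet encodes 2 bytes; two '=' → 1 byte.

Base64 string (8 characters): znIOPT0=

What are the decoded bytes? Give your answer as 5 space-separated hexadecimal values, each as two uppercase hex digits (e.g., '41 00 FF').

After char 0 ('z'=51): chars_in_quartet=1 acc=0x33 bytes_emitted=0
After char 1 ('n'=39): chars_in_quartet=2 acc=0xCE7 bytes_emitted=0
After char 2 ('I'=8): chars_in_quartet=3 acc=0x339C8 bytes_emitted=0
After char 3 ('O'=14): chars_in_quartet=4 acc=0xCE720E -> emit CE 72 0E, reset; bytes_emitted=3
After char 4 ('P'=15): chars_in_quartet=1 acc=0xF bytes_emitted=3
After char 5 ('T'=19): chars_in_quartet=2 acc=0x3D3 bytes_emitted=3
After char 6 ('0'=52): chars_in_quartet=3 acc=0xF4F4 bytes_emitted=3
Padding '=': partial quartet acc=0xF4F4 -> emit 3D 3D; bytes_emitted=5

Answer: CE 72 0E 3D 3D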